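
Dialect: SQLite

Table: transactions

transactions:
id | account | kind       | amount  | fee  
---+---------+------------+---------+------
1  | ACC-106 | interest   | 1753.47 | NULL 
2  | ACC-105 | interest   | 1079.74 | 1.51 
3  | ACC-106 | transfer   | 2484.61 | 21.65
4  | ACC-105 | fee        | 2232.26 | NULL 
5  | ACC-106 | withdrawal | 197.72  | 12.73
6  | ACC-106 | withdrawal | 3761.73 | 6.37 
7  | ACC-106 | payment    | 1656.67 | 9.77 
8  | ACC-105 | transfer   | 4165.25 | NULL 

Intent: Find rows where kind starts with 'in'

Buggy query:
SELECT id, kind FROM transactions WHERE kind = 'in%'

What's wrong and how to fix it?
Bug: Wildcards only work with LIKE; '=' treats '%' as a literal character

Fix: Use LIKE for wildcard pattern matching

Corrected query:
SELECT id, kind FROM transactions WHERE kind LIKE 'in%'

Result:
id | kind    
---+---------
1  | interest
2  | interest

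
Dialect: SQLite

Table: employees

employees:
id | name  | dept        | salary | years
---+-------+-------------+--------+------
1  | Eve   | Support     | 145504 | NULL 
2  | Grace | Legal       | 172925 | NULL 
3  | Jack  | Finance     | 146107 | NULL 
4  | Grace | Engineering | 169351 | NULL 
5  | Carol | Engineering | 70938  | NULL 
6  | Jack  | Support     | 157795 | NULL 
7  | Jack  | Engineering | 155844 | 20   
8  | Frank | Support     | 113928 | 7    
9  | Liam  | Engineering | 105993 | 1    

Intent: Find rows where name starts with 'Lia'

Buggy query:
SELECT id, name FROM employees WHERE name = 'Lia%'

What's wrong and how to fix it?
Bug: '=' compares the literal string including the % character; pattern matching needs LIKE

Fix: Use LIKE for wildcard pattern matching

Corrected query:
SELECT id, name FROM employees WHERE name LIKE 'Lia%'

Result:
id | name
---+-----
9  | Liam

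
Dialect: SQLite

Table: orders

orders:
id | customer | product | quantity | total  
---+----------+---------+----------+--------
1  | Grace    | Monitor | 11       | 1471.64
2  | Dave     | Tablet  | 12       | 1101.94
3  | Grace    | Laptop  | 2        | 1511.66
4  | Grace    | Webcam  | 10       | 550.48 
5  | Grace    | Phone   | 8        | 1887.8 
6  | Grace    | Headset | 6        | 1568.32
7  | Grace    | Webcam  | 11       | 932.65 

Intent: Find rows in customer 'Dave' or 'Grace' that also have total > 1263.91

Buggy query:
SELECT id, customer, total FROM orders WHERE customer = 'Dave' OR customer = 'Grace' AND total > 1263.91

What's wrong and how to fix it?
Bug: AND binds tighter than OR, so this parses as customer = 'Dave' OR (customer = 'Grace' AND total > 1263.91)

Fix: Add parentheses around the OR so the AND applies to both alternatives

Corrected query:
SELECT id, customer, total FROM orders WHERE (customer = 'Dave' OR customer = 'Grace') AND total > 1263.91

Result:
id | customer | total  
---+----------+--------
1  | Grace    | 1471.64
3  | Grace    | 1511.66
5  | Grace    | 1887.8 
6  | Grace    | 1568.32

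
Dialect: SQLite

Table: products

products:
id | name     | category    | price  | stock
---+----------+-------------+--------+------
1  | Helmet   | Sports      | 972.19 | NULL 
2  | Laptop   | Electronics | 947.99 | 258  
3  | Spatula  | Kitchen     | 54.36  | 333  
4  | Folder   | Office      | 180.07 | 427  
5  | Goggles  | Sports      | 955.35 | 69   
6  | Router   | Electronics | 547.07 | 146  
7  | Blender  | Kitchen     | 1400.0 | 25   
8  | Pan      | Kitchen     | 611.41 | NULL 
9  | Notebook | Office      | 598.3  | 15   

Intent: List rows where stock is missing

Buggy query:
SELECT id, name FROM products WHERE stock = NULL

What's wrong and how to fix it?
Bug: '= NULL' is always unknown in SQL three-valued logic, so no rows match

Fix: Use IS NULL to test for NULL

Corrected query:
SELECT id, name FROM products WHERE stock IS NULL

Result:
id | name  
---+-------
1  | Helmet
8  | Pan   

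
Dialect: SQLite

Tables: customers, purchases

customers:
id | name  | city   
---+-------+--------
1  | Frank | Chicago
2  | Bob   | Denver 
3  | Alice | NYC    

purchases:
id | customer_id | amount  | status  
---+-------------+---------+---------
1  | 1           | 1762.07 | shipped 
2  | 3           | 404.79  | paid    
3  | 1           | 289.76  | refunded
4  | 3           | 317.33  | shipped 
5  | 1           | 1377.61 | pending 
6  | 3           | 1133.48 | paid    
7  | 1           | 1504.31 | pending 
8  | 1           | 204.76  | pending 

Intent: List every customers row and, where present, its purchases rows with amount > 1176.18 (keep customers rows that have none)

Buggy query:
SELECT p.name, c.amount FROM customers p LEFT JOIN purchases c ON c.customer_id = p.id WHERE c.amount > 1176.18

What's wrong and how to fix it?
Bug: A WHERE condition on the right-hand table after LEFT JOIN drops unmatched parents

Fix: Move the right-table condition into the ON clause so unmatched parents are kept

Corrected query:
SELECT p.name, c.amount FROM customers p LEFT JOIN purchases c ON c.customer_id = p.id AND c.amount > 1176.18

Result:
name  | amount 
------+--------
Frank | 1377.61
Frank | 1504.31
Frank | 1762.07
Bob   | NULL   
Alice | NULL   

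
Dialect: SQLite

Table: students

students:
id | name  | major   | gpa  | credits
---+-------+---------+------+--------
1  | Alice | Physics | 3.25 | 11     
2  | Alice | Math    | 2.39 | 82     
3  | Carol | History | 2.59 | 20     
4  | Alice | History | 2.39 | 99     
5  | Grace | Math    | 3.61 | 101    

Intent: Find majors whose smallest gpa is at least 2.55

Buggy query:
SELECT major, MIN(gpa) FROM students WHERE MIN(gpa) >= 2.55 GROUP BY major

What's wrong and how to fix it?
Bug: Aggregates like MIN are computed per group after WHERE runs

Fix: Replace WHERE with HAVING after the GROUP BY

Corrected query:
SELECT major, MIN(gpa) FROM students GROUP BY major HAVING MIN(gpa) >= 2.55

Result:
major   | MIN(gpa)
--------+---------
Physics | 3.25    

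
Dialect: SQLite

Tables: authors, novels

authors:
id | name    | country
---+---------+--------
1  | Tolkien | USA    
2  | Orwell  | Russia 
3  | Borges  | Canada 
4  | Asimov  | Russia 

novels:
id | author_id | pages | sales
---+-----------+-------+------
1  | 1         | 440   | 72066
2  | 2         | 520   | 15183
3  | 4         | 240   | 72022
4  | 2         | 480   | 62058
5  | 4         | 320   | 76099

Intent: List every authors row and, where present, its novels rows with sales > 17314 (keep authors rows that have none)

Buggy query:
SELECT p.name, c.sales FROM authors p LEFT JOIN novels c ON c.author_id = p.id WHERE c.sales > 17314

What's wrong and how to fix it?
Bug: A WHERE condition on the right-hand table after LEFT JOIN drops unmatched parents

Fix: Move the right-table condition into the ON clause so unmatched parents are kept

Corrected query:
SELECT p.name, c.sales FROM authors p LEFT JOIN novels c ON c.author_id = p.id AND c.sales > 17314

Result:
name    | sales
--------+------
Tolkien | 72066
Orwell  | 62058
Borges  | NULL 
Asimov  | 72022
Asimov  | 76099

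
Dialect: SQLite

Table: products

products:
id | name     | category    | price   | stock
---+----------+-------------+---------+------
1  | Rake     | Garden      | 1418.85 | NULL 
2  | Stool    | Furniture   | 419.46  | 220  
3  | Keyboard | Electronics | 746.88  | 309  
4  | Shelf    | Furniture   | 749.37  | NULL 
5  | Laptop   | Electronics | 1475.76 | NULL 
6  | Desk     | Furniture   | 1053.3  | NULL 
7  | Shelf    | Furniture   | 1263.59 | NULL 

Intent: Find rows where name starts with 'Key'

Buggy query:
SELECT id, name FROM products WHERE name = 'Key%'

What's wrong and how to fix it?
Bug: '=' compares the literal string including the % character; pattern matching needs LIKE

Fix: Replace '=' with LIKE so 'Key%' is treated as a pattern

Corrected query:
SELECT id, name FROM products WHERE name LIKE 'Key%'

Result:
id | name    
---+---------
3  | Keyboard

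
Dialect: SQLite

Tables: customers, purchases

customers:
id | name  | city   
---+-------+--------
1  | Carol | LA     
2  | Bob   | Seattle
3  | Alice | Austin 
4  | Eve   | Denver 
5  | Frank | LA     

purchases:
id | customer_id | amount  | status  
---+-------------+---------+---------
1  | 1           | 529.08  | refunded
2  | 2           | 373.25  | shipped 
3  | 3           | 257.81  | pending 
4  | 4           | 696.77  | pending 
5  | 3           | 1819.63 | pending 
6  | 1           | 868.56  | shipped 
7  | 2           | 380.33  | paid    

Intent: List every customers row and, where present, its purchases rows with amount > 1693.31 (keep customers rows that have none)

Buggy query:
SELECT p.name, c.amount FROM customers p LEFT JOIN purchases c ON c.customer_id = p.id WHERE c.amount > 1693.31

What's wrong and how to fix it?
Bug: Filtering c.amount in WHERE discards the NULL rows produced by LEFT JOIN, turning it into an inner join

Fix: Move the right-table condition into the ON clause so unmatched parents are kept

Corrected query:
SELECT p.name, c.amount FROM customers p LEFT JOIN purchases c ON c.customer_id = p.id AND c.amount > 1693.31

Result:
name  | amount 
------+--------
Carol | NULL   
Bob   | NULL   
Alice | 1819.63
Eve   | NULL   
Frank | NULL   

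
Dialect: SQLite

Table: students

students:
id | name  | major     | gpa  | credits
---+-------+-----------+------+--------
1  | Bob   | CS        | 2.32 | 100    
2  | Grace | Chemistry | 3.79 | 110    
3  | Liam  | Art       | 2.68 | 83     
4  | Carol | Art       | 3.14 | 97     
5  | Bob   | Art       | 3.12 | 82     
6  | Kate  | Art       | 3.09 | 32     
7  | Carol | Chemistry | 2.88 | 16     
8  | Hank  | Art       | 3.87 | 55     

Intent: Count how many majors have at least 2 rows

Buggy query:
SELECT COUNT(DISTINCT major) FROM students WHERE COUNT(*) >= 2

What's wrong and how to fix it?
Bug: COUNT(*) cannot appear in WHERE; the per-group count doesn't exist yet

Fix: Use a subquery that GROUPs and filters with HAVING, then count its rows

Corrected query:
SELECT COUNT(*) FROM (SELECT major FROM students GROUP BY major HAVING COUNT(*) >= 2)

Result:
COUNT(*)
--------
2       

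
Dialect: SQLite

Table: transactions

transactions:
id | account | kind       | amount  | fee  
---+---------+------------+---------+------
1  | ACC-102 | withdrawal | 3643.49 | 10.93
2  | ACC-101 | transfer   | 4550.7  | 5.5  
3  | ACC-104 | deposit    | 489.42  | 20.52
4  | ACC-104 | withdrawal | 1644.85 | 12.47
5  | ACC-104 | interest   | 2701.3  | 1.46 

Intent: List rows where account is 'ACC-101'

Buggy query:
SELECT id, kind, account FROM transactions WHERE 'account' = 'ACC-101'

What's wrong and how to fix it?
Bug: Single quotes denote string literals in SQL; the column name is being compared as a constant string

Fix: Remove the quotes around the column name (or use double quotes for an identifier)

Corrected query:
SELECT id, kind, account FROM transactions WHERE account = 'ACC-101'

Result:
id | kind     | account
---+----------+--------
2  | transfer | ACC-101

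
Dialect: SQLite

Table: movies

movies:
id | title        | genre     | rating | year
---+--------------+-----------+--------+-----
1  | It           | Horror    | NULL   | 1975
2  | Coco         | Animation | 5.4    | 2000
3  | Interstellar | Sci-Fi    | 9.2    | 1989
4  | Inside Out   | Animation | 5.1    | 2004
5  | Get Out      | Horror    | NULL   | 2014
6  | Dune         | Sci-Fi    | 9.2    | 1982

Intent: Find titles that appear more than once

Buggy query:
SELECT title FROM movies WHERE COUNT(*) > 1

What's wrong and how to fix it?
Bug: WHERE can't reference COUNT(*); aggregates are computed after WHERE

Fix: Group first, then use HAVING for the count condition

Corrected query:
SELECT title FROM movies GROUP BY title HAVING COUNT(*) > 1

Result:
(no rows)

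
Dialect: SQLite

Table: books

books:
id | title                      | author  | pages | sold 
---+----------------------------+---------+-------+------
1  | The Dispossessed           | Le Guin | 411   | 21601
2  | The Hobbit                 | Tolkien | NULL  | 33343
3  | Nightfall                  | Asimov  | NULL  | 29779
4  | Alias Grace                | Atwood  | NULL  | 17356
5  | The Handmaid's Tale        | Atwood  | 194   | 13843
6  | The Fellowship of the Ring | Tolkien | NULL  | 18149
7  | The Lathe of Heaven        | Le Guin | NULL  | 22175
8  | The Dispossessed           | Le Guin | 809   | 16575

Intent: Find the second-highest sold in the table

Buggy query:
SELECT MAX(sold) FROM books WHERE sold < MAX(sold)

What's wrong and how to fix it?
Bug: MAX(sold) on the right of the comparison is an aggregate-in-WHERE error

Fix: Compute the overall MAX in a subquery, then take MAX of rows below it

Corrected query:
SELECT MAX(sold) FROM books WHERE sold < (SELECT MAX(sold) FROM books)

Result:
MAX(sold)
---------
29779    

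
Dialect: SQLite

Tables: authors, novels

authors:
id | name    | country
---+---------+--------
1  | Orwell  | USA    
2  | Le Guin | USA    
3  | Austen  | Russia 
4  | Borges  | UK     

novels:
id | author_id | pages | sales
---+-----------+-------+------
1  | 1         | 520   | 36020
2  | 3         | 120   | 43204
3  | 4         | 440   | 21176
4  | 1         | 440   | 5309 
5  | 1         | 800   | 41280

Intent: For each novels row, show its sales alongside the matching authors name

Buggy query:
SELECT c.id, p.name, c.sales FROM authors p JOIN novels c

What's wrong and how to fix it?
Bug: JOIN with no ON clause produces a cartesian product; every novels row pairs with every authors row

Fix: Specify the join condition linking the foreign key to the parent id

Corrected query:
SELECT c.id, p.name, c.sales FROM authors p JOIN novels c ON c.author_id = p.id

Result:
id | name   | sales
---+--------+------
1  | Orwell | 36020
2  | Austen | 43204
3  | Borges | 21176
4  | Orwell | 5309 
5  | Orwell | 41280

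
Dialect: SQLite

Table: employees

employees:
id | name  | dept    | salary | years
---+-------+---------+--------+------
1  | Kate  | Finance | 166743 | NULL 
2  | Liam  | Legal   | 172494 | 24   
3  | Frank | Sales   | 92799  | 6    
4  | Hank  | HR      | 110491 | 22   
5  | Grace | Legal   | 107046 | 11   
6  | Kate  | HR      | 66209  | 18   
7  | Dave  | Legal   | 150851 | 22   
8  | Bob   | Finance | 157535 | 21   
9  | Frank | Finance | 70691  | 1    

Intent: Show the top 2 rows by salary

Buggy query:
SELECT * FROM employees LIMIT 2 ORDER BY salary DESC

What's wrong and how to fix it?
Bug: ORDER BY cannot follow LIMIT; LIMIT is the final clause

Fix: Swap the clauses: ORDER BY first, then LIMIT

Corrected query:
SELECT * FROM employees ORDER BY salary DESC LIMIT 2

Result:
id | name | dept    | salary | years
---+------+---------+--------+------
2  | Liam | Legal   | 172494 | 24   
1  | Kate | Finance | 166743 | NULL 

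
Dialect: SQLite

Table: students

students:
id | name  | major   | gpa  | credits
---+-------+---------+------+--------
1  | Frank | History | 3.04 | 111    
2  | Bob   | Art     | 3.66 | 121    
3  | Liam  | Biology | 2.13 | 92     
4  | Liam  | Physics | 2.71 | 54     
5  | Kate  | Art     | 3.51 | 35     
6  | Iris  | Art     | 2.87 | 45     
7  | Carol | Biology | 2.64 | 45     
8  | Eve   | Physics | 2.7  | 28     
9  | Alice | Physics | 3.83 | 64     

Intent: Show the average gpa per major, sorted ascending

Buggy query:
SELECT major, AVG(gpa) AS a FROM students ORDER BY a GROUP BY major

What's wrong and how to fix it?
Bug: ORDER BY appears before GROUP BY; SQL clause order requires GROUP BY first

Fix: Move ORDER BY to the end, after GROUP BY

Corrected query:
SELECT major, AVG(gpa) AS a FROM students GROUP BY major ORDER BY a

Result:
major   | a       
--------+---------
Biology | 2.385   
History | 3.04    
Physics | 3.08    
Art     | 3.346667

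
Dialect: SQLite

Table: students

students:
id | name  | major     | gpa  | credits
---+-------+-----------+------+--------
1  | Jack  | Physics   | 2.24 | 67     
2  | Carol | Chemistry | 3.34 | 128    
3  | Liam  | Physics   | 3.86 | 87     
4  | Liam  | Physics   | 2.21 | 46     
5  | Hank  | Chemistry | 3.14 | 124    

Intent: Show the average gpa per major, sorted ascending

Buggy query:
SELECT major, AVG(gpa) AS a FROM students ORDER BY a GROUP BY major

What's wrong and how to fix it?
Bug: GROUP BY must precede ORDER BY

Fix: Reorder: SELECT … FROM … GROUP BY … ORDER BY …

Corrected query:
SELECT major, AVG(gpa) AS a FROM students GROUP BY major ORDER BY a

Result:
major     | a   
----------+-----
Physics   | 2.77
Chemistry | 3.24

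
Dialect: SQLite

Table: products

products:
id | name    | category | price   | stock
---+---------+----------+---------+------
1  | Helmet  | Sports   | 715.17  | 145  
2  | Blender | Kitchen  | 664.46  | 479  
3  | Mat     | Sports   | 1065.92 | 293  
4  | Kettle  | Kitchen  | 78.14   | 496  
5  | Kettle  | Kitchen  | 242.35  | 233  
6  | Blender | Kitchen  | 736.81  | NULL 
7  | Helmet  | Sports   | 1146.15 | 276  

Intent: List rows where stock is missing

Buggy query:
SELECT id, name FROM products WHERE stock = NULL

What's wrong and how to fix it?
Bug: '= NULL' is always unknown in SQL three-valued logic, so no rows match

Fix: Use IS NULL to test for NULL

Corrected query:
SELECT id, name FROM products WHERE stock IS NULL

Result:
id | name   
---+--------
6  | Blender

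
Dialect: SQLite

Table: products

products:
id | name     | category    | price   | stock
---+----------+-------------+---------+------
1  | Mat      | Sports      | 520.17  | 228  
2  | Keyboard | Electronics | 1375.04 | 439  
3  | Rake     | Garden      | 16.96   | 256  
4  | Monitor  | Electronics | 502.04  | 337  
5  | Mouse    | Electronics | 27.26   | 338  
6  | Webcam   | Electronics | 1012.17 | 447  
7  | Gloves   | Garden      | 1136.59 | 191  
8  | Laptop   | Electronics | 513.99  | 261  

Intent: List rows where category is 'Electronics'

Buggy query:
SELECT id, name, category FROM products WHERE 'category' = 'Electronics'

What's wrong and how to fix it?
Bug: Single quotes denote string literals in SQL; the column name is being compared as a constant string

Fix: Remove the quotes around the column name (or use double quotes for an identifier)

Corrected query:
SELECT id, name, category FROM products WHERE category = 'Electronics'

Result:
id | name     | category   
---+----------+------------
2  | Keyboard | Electronics
4  | Monitor  | Electronics
5  | Mouse    | Electronics
6  | Webcam   | Electronics
8  | Laptop   | Electronics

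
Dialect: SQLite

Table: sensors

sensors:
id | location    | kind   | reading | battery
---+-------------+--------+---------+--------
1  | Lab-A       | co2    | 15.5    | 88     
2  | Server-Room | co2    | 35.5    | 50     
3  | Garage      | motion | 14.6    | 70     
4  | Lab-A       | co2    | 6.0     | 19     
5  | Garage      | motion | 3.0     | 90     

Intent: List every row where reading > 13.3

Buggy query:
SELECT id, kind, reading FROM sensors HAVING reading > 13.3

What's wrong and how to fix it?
Bug: HAVING filters the output of aggregation, but this query has no GROUP BY and no aggregate functions, so SQLite rejects it (HAVING clause on a non-aggregate query); the condition here is per row

Fix: Use WHERE for row-level filtering

Corrected query:
SELECT id, kind, reading FROM sensors WHERE reading > 13.3

Result:
id | kind   | reading
---+--------+--------
1  | co2    | 15.5   
2  | co2    | 35.5   
3  | motion | 14.6   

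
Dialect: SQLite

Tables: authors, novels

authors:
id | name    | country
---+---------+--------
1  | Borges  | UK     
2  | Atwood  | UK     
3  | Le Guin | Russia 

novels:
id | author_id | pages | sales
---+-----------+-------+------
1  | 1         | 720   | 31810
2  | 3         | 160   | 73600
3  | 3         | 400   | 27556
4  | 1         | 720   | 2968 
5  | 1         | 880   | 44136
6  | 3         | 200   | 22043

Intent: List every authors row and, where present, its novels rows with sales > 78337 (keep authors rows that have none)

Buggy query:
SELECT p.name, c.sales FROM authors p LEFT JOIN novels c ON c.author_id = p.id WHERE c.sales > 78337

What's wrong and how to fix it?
Bug: Filtering c.sales in WHERE discards the NULL rows produced by LEFT JOIN, turning it into an inner join

Fix: Put 'c.sales > 78337' in the JOIN's ON clause instead of WHERE

Corrected query:
SELECT p.name, c.sales FROM authors p LEFT JOIN novels c ON c.author_id = p.id AND c.sales > 78337

Result:
name    | sales
--------+------
Borges  | NULL 
Atwood  | NULL 
Le Guin | NULL 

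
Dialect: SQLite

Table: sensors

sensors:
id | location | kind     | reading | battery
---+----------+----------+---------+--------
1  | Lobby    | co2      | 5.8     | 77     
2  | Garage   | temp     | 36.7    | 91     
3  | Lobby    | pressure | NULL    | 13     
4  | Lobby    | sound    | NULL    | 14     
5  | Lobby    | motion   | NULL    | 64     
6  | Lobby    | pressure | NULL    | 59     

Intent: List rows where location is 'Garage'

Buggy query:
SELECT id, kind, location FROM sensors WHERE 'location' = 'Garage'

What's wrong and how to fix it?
Bug: Single quotes denote string literals in SQL; the column name is being compared as a constant string

Fix: Remove the quotes around the column name (or use double quotes for an identifier)

Corrected query:
SELECT id, kind, location FROM sensors WHERE location = 'Garage'

Result:
id | kind | location
---+------+---------
2  | temp | Garage  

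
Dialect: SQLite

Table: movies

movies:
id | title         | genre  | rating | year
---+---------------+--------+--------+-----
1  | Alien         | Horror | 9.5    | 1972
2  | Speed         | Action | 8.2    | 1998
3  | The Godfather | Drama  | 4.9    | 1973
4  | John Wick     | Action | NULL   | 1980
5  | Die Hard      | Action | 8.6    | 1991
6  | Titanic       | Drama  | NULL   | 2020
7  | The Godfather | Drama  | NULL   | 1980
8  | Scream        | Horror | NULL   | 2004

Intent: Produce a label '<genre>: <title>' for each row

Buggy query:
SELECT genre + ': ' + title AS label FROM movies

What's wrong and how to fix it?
Bug: SQLite uses || for string concatenation; + coerces text to numbers (yielding 0)

Fix: Use the || operator for string concatenation

Corrected query:
SELECT genre || ': ' || title AS label FROM movies

Result:
label               
--------------------
Horror: Alien       
Action: Speed       
Drama: The Godfather
Action: John Wick   
Action: Die Hard    
Drama: Titanic      
Drama: The Godfather
Horror: Scream      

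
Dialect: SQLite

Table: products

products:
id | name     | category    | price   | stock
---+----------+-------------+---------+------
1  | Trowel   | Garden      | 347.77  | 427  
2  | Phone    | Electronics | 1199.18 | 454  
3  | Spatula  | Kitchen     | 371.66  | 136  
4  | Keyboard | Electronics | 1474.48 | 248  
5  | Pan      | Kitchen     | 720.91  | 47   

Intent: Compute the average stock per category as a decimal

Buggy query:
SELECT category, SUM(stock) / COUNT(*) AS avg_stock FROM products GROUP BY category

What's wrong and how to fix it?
Bug: SUM(stock) and COUNT(*) are both integers; the division truncates the fractional part

Fix: Cast one side to REAL so the division keeps the fractional part

Corrected query:
SELECT category, SUM(stock) * 1.0 / COUNT(*) AS avg_stock FROM products GROUP BY category

Result:
category    | avg_stock
------------+----------
Electronics | 351      
Garden      | 427      
Kitchen     | 91.5     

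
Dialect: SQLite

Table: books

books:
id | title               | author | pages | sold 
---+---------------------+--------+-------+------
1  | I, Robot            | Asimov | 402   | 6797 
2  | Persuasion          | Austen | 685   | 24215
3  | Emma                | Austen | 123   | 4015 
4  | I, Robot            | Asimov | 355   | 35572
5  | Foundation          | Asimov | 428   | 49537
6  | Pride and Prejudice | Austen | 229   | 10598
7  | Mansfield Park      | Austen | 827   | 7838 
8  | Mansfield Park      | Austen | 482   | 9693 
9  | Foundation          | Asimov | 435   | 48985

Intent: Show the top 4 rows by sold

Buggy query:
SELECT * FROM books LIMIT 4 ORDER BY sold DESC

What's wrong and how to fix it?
Bug: ORDER BY cannot follow LIMIT; LIMIT is the final clause

Fix: Sort with ORDER BY, then apply LIMIT

Corrected query:
SELECT * FROM books ORDER BY sold DESC LIMIT 4

Result:
id | title      | author | pages | sold 
---+------------+--------+-------+------
5  | Foundation | Asimov | 428   | 49537
9  | Foundation | Asimov | 435   | 48985
4  | I, Robot   | Asimov | 355   | 35572
2  | Persuasion | Austen | 685   | 24215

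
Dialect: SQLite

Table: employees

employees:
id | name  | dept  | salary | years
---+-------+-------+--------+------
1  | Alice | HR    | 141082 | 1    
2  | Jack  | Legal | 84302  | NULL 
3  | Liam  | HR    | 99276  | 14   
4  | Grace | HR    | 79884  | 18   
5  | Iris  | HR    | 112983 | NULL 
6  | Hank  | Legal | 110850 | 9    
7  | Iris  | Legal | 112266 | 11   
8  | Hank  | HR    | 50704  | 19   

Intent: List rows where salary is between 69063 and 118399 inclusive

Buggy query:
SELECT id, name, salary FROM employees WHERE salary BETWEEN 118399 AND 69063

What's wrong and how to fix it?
Bug: BETWEEN expects the lower bound first; with 118399 AND 69063 the range is empty

Fix: Write BETWEEN 69063 AND 118399

Corrected query:
SELECT id, name, salary FROM employees WHERE salary BETWEEN 69063 AND 118399

Result:
id | name  | salary
---+-------+-------
2  | Jack  | 84302 
3  | Liam  | 99276 
4  | Grace | 79884 
5  | Iris  | 112983
6  | Hank  | 110850
7  | Iris  | 112266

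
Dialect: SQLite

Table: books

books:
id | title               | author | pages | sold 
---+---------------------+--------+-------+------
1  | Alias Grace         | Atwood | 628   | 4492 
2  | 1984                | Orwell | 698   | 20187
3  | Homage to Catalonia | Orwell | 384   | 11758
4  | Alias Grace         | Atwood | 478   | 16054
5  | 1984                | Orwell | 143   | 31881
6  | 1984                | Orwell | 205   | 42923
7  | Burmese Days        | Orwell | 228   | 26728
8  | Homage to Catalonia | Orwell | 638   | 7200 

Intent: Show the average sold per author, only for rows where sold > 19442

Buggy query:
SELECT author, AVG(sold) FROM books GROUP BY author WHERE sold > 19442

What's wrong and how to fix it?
Bug: Row-level WHERE must come before GROUP BY in the clause order

Fix: Place WHERE between FROM and GROUP BY

Corrected query:
SELECT author, AVG(sold) FROM books WHERE sold > 19442 GROUP BY author

Result:
author | AVG(sold)
-------+----------
Orwell | 30429.75 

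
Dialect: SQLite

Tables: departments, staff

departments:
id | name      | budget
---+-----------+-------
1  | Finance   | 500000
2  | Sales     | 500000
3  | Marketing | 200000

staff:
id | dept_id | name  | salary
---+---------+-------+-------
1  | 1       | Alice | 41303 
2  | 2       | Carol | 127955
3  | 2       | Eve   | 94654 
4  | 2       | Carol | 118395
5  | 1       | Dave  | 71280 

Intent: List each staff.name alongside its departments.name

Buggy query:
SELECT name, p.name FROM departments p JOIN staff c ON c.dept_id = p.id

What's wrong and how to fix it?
Bug: 'name' exists in both joined tables, so the database can't tell which one is meant

Fix: Prefix ambiguous columns with the table alias

Corrected query:
SELECT c.name, p.name FROM departments p JOIN staff c ON c.dept_id = p.id

Result:
name  | name   
------+--------
Alice | Finance
Carol | Sales  
Eve   | Sales  
Carol | Sales  
Dave  | Finance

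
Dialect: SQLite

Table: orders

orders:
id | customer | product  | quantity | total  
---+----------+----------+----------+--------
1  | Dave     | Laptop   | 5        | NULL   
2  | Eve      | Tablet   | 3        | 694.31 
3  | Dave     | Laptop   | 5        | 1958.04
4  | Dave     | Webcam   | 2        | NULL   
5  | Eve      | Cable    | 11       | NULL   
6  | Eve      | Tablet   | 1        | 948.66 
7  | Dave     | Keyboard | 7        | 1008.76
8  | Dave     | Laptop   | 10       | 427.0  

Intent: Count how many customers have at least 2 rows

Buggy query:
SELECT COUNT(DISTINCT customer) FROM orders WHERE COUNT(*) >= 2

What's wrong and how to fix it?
Bug: WHERE filters individual rows, not groups, so a group-level COUNT is invalid there

Fix: Group first with HAVING COUNT(*) >= 2, then COUNT the resulting groups

Corrected query:
SELECT COUNT(*) FROM (SELECT customer FROM orders GROUP BY customer HAVING COUNT(*) >= 2)

Result:
COUNT(*)
--------
2       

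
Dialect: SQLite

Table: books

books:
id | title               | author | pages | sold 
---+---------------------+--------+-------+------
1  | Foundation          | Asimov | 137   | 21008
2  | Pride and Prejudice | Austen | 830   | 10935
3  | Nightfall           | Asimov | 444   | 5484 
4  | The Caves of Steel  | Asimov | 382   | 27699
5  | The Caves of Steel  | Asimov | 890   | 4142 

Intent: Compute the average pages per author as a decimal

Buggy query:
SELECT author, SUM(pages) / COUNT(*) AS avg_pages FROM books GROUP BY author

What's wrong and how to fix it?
Bug: SUM(pages) and COUNT(*) are both integers; the division truncates the fractional part

Fix: Cast one side to REAL so the division keeps the fractional part

Corrected query:
SELECT author, SUM(pages) * 1.0 / COUNT(*) AS avg_pages FROM books GROUP BY author

Result:
author | avg_pages
-------+----------
Asimov | 463.25   
Austen | 830      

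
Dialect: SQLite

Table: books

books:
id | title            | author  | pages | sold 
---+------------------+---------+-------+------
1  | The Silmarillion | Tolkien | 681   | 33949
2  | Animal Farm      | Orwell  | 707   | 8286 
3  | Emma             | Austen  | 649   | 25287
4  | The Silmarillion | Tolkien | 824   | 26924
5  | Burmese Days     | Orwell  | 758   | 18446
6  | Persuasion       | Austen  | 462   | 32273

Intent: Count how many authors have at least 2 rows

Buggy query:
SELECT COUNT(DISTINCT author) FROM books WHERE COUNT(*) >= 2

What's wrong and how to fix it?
Bug: WHERE filters individual rows, not groups, so a group-level COUNT is invalid there

Fix: Use a subquery that GROUPs and filters with HAVING, then count its rows

Corrected query:
SELECT COUNT(*) FROM (SELECT author FROM books GROUP BY author HAVING COUNT(*) >= 2)

Result:
COUNT(*)
--------
3       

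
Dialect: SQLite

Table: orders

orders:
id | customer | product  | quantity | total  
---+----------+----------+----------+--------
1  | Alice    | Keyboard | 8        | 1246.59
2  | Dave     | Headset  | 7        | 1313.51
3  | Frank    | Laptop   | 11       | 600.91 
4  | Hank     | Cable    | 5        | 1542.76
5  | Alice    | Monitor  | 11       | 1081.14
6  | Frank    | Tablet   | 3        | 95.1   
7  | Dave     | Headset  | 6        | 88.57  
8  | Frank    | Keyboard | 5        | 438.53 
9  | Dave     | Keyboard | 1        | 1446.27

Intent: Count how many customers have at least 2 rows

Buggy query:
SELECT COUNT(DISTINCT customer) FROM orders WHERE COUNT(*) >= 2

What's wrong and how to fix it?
Bug: WHERE filters individual rows, not groups, so a group-level COUNT is invalid there

Fix: Group first with HAVING COUNT(*) >= 2, then COUNT the resulting groups

Corrected query:
SELECT COUNT(*) FROM (SELECT customer FROM orders GROUP BY customer HAVING COUNT(*) >= 2)

Result:
COUNT(*)
--------
3       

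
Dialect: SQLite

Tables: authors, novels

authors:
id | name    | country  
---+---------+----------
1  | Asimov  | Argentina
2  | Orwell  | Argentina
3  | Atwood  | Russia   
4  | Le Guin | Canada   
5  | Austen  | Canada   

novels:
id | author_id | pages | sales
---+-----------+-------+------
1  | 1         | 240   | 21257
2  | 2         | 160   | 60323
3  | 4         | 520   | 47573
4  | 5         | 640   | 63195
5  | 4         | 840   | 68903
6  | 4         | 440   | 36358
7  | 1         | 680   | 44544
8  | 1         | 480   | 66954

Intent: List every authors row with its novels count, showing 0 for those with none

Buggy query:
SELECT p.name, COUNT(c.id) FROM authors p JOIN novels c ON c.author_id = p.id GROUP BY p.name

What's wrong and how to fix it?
Bug: An inner join excludes parents with zero children

Fix: Use LEFT JOIN so parents without children still appear (COUNT(c.id) gives 0)

Corrected query:
SELECT p.name, COUNT(c.id) FROM authors p LEFT JOIN novels c ON c.author_id = p.id GROUP BY p.name

Result:
name    | COUNT(c.id)
--------+------------
Asimov  | 3          
Atwood  | 0          
Austen  | 1          
Le Guin | 3          
Orwell  | 1          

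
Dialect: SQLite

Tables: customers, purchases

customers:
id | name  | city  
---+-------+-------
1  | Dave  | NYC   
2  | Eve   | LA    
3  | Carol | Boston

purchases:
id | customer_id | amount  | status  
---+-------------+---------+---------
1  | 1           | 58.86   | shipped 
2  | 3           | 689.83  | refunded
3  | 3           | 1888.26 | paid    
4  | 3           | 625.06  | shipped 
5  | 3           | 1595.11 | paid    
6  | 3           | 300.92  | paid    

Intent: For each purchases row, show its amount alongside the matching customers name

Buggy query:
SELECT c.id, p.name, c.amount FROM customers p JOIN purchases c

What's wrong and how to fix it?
Bug: JOIN with no ON clause produces a cartesian product; every purchases row pairs with every customers row

Fix: Add ON c.customer_id = p.id to the JOIN

Corrected query:
SELECT c.id, p.name, c.amount FROM customers p JOIN purchases c ON c.customer_id = p.id

Result:
id | name  | amount 
---+-------+--------
1  | Dave  | 58.86  
2  | Carol | 689.83 
3  | Carol | 1888.26
4  | Carol | 625.06 
5  | Carol | 1595.11
6  | Carol | 300.92 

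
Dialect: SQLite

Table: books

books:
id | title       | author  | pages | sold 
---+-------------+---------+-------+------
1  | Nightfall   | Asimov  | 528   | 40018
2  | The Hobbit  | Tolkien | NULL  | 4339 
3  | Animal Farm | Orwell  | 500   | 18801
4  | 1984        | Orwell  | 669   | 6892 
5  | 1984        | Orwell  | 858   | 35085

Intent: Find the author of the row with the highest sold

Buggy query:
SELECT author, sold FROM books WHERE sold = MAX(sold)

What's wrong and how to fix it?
Bug: MAX(sold) is an aggregate and cannot be used directly in WHERE

Fix: Use a subquery: WHERE sold = (SELECT MAX(sold) FROM books)

Corrected query:
SELECT author, sold FROM books WHERE sold = (SELECT MAX(sold) FROM books)

Result:
author | sold 
-------+------
Asimov | 40018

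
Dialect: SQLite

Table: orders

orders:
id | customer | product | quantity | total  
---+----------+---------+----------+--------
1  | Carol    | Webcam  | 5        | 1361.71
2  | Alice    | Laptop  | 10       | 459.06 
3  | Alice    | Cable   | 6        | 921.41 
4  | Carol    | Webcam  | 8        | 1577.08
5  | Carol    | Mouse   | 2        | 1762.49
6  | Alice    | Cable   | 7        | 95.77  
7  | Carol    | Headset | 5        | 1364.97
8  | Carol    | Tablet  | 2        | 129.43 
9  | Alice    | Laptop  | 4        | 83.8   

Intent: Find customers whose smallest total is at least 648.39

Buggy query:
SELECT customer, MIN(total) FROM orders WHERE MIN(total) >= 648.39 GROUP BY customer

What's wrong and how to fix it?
Bug: MIN() in WHERE is a misuse of aggregate

Fix: Use HAVING for the per-group MIN condition

Corrected query:
SELECT customer, MIN(total) FROM orders GROUP BY customer HAVING MIN(total) >= 648.39

Result:
(no rows)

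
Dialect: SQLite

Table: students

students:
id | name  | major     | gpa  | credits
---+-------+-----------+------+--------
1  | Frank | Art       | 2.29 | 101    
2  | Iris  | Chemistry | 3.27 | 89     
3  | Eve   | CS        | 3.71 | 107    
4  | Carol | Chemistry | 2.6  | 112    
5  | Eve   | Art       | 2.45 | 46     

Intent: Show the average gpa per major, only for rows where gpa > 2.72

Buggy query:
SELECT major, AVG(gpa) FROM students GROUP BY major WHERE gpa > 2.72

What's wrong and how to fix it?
Bug: WHERE cannot follow GROUP BY

Fix: Place WHERE between FROM and GROUP BY

Corrected query:
SELECT major, AVG(gpa) FROM students WHERE gpa > 2.72 GROUP BY major

Result:
major     | AVG(gpa)
----------+---------
CS        | 3.71    
Chemistry | 3.27    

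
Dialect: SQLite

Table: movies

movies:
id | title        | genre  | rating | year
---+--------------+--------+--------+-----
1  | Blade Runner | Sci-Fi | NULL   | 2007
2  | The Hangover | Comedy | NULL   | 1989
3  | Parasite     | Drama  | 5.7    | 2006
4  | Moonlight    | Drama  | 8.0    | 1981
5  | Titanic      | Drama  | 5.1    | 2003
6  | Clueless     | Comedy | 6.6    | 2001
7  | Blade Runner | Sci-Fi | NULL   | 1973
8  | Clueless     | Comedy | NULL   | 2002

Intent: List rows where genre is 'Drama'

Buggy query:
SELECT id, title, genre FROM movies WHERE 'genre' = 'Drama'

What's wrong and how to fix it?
Bug: Single quotes denote string literals in SQL; the column name is being compared as a constant string

Fix: Remove the quotes around the column name (or use double quotes for an identifier)

Corrected query:
SELECT id, title, genre FROM movies WHERE genre = 'Drama'

Result:
id | title     | genre
---+-----------+------
3  | Parasite  | Drama
4  | Moonlight | Drama
5  | Titanic   | Drama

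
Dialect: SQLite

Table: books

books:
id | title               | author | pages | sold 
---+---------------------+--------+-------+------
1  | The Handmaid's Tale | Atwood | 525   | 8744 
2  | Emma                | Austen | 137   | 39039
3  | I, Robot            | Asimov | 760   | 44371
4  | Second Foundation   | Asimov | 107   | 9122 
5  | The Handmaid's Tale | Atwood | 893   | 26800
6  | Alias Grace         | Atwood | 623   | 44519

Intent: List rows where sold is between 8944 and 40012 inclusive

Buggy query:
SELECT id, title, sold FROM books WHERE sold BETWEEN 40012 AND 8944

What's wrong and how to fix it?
Bug: BETWEEN expects the lower bound first; with 40012 AND 8944 the range is empty

Fix: Swap the bounds so the smaller value comes first

Corrected query:
SELECT id, title, sold FROM books WHERE sold BETWEEN 8944 AND 40012

Result:
id | title               | sold 
---+---------------------+------
2  | Emma                | 39039
4  | Second Foundation   | 9122 
5  | The Handmaid's Tale | 26800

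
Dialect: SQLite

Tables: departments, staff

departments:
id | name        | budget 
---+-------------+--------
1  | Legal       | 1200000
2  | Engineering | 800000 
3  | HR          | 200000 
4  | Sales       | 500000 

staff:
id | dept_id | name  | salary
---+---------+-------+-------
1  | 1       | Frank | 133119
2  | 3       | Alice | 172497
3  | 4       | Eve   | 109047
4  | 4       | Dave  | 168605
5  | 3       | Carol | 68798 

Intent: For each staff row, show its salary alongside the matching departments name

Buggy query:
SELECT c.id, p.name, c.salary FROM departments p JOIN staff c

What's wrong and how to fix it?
Bug: JOIN with no ON clause produces a cartesian product; every staff row pairs with every departments row

Fix: Specify the join condition linking the foreign key to the parent id

Corrected query:
SELECT c.id, p.name, c.salary FROM departments p JOIN staff c ON c.dept_id = p.id

Result:
id | name  | salary
---+-------+-------
1  | Legal | 133119
2  | HR    | 172497
3  | Sales | 109047
4  | Sales | 168605
5  | HR    | 68798 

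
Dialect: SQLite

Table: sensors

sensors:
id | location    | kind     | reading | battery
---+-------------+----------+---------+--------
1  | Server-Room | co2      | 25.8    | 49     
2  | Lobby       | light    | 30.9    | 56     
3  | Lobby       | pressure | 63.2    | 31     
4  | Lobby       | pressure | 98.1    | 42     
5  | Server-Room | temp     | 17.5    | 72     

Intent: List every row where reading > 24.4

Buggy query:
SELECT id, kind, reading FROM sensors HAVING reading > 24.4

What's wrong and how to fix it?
Bug: This is a non-aggregate query (no GROUP BY, no aggregates), so in SQLite the HAVING clause is invalid here; a row-level condition belongs in WHERE

Fix: Use WHERE for row-level filtering

Corrected query:
SELECT id, kind, reading FROM sensors WHERE reading > 24.4

Result:
id | kind     | reading
---+----------+--------
1  | co2      | 25.8   
2  | light    | 30.9   
3  | pressure | 63.2   
4  | pressure | 98.1   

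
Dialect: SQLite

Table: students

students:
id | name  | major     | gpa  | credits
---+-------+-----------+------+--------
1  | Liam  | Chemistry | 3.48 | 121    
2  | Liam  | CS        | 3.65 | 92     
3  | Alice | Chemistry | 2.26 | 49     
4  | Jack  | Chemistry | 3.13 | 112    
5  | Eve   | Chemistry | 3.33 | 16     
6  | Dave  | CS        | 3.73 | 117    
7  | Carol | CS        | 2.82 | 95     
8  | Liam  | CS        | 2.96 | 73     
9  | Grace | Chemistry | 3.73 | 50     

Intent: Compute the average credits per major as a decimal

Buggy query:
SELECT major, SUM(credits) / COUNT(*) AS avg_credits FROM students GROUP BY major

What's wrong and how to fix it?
Bug: SUM(credits) and COUNT(*) are both integers; the division truncates the fractional part

Fix: Cast one side to REAL so the division keeps the fractional part

Corrected query:
SELECT major, SUM(credits) * 1.0 / COUNT(*) AS avg_credits FROM students GROUP BY major

Result:
major     | avg_credits
----------+------------
CS        | 94.25      
Chemistry | 69.6       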